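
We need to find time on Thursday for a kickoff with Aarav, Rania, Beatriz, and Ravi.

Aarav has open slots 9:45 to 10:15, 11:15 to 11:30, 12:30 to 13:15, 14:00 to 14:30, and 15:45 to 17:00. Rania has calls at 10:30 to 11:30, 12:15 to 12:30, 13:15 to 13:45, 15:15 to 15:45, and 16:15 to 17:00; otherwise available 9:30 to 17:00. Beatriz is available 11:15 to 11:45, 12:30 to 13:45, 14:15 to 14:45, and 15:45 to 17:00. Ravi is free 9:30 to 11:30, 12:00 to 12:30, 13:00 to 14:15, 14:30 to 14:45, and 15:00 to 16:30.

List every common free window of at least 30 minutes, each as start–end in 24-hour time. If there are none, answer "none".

Rania free within 09:30–17:00: 09:30–10:30, 11:30–12:15, 12:30–13:15, 13:45–15:15, 15:45–16:15.
Aarav ∩ Rania: 09:45–10:15, 12:30–13:15, 14:00–14:30, 15:45–16:15.
Aarav ∩ Rania ∩ Beatriz: 12:30–13:15, 14:15–14:30, 15:45–16:15.
Aarav ∩ Rania ∩ Beatriz ∩ Ravi: 13:00–13:15, 15:45–16:15.
Windows ≥ 30 min: 15:45–16:15.

15:45–16:15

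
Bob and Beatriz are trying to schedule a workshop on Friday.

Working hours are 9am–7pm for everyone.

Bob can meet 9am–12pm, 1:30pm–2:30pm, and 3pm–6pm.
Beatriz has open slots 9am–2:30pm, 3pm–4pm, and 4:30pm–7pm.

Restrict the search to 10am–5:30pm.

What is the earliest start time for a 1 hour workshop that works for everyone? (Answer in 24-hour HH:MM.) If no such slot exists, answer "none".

10:00

Bob ∩ Beatriz: 09:00–12:00, 13:30–14:30, 15:00–16:00, 16:30–18:00.
Restricted to 10:00–17:30: 10:00–12:00, 13:30–14:30, 15:00–16:00, 16:30–17:30.
Windows ≥ 60 min: 10:00–12:00, 13:30–14:30, 15:00–16:00, 16:30–17:30.
Earliest such window starts at 10:00.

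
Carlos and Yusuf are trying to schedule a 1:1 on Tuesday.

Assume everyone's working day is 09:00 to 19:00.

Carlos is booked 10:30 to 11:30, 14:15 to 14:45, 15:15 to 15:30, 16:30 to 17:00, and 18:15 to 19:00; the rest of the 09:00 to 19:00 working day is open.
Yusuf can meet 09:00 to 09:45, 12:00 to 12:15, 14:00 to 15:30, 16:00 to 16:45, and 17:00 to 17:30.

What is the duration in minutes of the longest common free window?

Carlos free within 09:00–19:00: 09:00–10:30, 11:30–14:15, 14:45–15:15, 15:30–16:30, 17:00–18:15.
Carlos ∩ Yusuf: 09:00–09:45, 12:00–12:15, 14:00–14:15, 14:45–15:15, 16:00–16:30, 17:00–17:30.
Common window lengths: 45, 15, 15, 30, 30, 30 min; longest is 45.

45 minutes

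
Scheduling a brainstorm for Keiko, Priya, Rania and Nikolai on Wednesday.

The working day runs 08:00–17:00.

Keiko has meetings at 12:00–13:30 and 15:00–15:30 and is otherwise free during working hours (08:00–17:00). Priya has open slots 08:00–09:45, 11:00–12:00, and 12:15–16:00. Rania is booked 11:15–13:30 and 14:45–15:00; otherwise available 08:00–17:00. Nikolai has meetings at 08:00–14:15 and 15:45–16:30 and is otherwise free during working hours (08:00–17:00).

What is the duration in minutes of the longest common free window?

Keiko free within 08:00–17:00: 08:00–12:00, 13:30–15:00, 15:30–17:00.
Rania free within 08:00–17:00: 08:00–11:15, 13:30–14:45, 15:00–17:00.
Nikolai free within 08:00–17:00: 14:15–15:45, 16:30–17:00.
Keiko ∩ Priya: 08:00–09:45, 11:00–12:00, 13:30–15:00, 15:30–16:00.
Keiko ∩ Priya ∩ Rania: 08:00–09:45, 11:00–11:15, 13:30–14:45, 15:30–16:00.
Keiko ∩ Priya ∩ Rania ∩ Nikolai: 14:15–14:45, 15:30–15:45.
Common window lengths: 30, 15 min; longest is 30.

30 minutes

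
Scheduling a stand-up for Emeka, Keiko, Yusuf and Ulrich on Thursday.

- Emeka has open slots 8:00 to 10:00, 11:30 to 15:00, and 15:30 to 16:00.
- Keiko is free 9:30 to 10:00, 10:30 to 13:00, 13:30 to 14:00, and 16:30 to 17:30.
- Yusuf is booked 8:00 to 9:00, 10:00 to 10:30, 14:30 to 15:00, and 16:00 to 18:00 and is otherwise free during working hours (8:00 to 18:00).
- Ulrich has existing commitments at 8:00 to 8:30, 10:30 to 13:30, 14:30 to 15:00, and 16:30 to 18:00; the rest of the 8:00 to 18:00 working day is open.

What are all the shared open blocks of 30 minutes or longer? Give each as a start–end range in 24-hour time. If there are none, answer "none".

Yusuf free within 08:00–18:00: 09:00–10:00, 10:30–14:30, 15:00–16:00.
Ulrich free within 08:00–18:00: 08:30–10:30, 13:30–14:30, 15:00–16:30.
Emeka ∩ Keiko: 09:30–10:00, 11:30–13:00, 13:30–14:00.
Emeka ∩ Keiko ∩ Yusuf: 09:30–10:00, 11:30–13:00, 13:30–14:00.
Emeka ∩ Keiko ∩ Yusuf ∩ Ulrich: 09:30–10:00, 13:30–14:00.
Windows ≥ 30 min: 09:30–10:00, 13:30–14:00.

09:30–10:00, 13:30–14:00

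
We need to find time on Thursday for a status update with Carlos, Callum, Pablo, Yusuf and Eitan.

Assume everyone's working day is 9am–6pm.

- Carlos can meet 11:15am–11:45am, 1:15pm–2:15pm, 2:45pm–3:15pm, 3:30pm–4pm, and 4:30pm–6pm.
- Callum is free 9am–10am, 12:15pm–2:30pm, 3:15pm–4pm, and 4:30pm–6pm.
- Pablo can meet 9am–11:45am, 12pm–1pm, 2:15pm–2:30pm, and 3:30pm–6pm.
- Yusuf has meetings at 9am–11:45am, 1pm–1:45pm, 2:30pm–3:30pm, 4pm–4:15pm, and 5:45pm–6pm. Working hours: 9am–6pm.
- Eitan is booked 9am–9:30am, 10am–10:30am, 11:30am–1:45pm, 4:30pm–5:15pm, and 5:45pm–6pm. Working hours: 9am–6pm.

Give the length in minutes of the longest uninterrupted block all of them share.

30 minutes

Yusuf free within 09:00–18:00: 11:45–13:00, 13:45–14:30, 15:30–16:00, 16:15–17:45.
Eitan free within 09:00–18:00: 09:30–10:00, 10:30–11:30, 13:45–16:30, 17:15–17:45.
Carlos ∩ Callum: 13:15–14:15, 15:30–16:00, 16:30–18:00.
Carlos ∩ Callum ∩ Pablo: 15:30–16:00, 16:30–18:00.
Carlos ∩ Callum ∩ Pablo ∩ Yusuf: 15:30–16:00, 16:30–17:45.
Carlos ∩ Callum ∩ Pablo ∩ Yusuf ∩ Eitan: 15:30–16:00, 17:15–17:45.
Common window lengths: 30, 30 min; longest is 30.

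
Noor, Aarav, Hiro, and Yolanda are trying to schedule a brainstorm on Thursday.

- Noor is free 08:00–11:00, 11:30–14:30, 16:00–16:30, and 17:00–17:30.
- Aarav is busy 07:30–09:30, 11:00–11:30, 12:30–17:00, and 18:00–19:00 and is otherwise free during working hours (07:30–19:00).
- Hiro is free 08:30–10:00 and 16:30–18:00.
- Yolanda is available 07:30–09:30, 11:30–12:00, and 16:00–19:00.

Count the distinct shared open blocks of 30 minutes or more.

Aarav free within 07:30–19:00: 09:30–11:00, 11:30–12:30, 17:00–18:00.
Noor ∩ Aarav: 09:30–11:00, 11:30–12:30, 17:00–17:30.
Noor ∩ Aarav ∩ Hiro: 09:30–10:00, 17:00–17:30.
Noor ∩ Aarav ∩ Hiro ∩ Yolanda: 17:00–17:30.
Windows ≥ 30 min: 17:00–17:30.
That's 1 window.

1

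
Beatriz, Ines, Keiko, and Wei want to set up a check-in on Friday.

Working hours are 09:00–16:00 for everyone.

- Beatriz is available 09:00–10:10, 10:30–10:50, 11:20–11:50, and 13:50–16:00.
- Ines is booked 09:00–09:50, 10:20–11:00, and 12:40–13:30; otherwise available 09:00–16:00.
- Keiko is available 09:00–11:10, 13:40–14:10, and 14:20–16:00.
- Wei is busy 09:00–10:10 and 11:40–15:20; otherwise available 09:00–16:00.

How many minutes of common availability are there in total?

Ines free within 09:00–16:00: 09:50–10:20, 11:00–12:40, 13:30–16:00.
Wei free within 09:00–16:00: 10:10–11:40, 15:20–16:00.
Beatriz ∩ Ines: 09:50–10:10, 11:20–11:50, 13:50–16:00.
Beatriz ∩ Ines ∩ Keiko: 09:50–10:10, 13:50–14:10, 14:20–16:00.
Beatriz ∩ Ines ∩ Keiko ∩ Wei: 15:20–16:00.
Total common minutes: 40.

40 minutes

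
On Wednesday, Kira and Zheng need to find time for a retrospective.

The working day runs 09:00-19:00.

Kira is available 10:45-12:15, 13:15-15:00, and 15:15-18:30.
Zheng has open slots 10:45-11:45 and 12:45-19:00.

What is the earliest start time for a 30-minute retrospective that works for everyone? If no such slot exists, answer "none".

Kira ∩ Zheng: 10:45–11:45, 13:15–15:00, 15:15–18:30.
Windows ≥ 30 min: 10:45–11:45, 13:15–15:00, 15:15–18:30.
Earliest such window starts at 10:45.

10:45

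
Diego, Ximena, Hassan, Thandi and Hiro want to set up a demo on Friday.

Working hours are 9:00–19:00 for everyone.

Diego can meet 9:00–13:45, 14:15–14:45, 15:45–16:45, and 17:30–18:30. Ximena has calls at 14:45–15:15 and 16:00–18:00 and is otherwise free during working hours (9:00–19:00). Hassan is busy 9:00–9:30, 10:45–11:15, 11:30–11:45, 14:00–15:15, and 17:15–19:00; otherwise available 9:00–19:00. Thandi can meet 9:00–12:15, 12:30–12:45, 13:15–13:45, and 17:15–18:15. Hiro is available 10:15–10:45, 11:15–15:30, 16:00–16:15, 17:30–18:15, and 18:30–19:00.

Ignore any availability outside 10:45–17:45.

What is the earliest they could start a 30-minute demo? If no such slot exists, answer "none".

Ximena free within 09:00–19:00: 09:00–14:45, 15:15–16:00, 18:00–19:00.
Hassan free within 09:00–19:00: 09:30–10:45, 11:15–11:30, 11:45–14:00, 15:15–17:15.
Diego ∩ Ximena: 09:00–13:45, 14:15–14:45, 15:45–16:00, 18:00–18:30.
Diego ∩ Ximena ∩ Hassan: 09:30–10:45, 11:15–11:30, 11:45–13:45, 15:45–16:00.
Diego ∩ Ximena ∩ Hassan ∩ Thandi: 09:30–10:45, 11:15–11:30, 11:45–12:15, 12:30–12:45, 13:15–13:45.
Diego ∩ Ximena ∩ Hassan ∩ Thandi ∩ Hiro: 10:15–10:45, 11:15–11:30, 11:45–12:15, 12:30–12:45, 13:15–13:45.
Restricted to 10:45–17:45: 11:15–11:30, 11:45–12:15, 12:30–12:45, 13:15–13:45.
Windows ≥ 30 min: 11:45–12:15, 13:15–13:45.
Earliest such window starts at 11:45.

11:45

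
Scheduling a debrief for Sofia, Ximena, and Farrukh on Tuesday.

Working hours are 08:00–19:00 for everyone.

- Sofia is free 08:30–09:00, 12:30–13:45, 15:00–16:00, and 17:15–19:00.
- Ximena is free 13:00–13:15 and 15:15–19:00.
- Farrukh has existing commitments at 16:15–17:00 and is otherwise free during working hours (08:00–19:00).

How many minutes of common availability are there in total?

Farrukh free within 08:00–19:00: 08:00–16:15, 17:00–19:00.
Sofia ∩ Ximena: 13:00–13:15, 15:15–16:00, 17:15–19:00.
Sofia ∩ Ximena ∩ Farrukh: 13:00–13:15, 15:15–16:00, 17:15–19:00.
Total common minutes: 15 + 45 + 105 = 165.

165 minutes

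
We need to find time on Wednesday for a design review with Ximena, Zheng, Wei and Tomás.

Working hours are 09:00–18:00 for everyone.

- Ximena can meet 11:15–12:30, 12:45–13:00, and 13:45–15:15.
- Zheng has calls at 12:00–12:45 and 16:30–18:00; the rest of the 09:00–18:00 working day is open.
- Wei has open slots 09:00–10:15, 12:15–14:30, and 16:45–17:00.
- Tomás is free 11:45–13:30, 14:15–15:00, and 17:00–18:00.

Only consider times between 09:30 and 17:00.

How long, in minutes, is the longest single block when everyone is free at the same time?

Zheng free within 09:00–18:00: 09:00–12:00, 12:45–16:30.
Ximena ∩ Zheng: 11:15–12:00, 12:45–13:00, 13:45–15:15.
Ximena ∩ Zheng ∩ Wei: 12:45–13:00, 13:45–14:30.
Ximena ∩ Zheng ∩ Wei ∩ Tomás: 12:45–13:00, 14:15–14:30.
Restricted to 09:30–17:00: 12:45–13:00, 14:15–14:30.
Common window lengths: 15, 15 min; longest is 15.

15 minutes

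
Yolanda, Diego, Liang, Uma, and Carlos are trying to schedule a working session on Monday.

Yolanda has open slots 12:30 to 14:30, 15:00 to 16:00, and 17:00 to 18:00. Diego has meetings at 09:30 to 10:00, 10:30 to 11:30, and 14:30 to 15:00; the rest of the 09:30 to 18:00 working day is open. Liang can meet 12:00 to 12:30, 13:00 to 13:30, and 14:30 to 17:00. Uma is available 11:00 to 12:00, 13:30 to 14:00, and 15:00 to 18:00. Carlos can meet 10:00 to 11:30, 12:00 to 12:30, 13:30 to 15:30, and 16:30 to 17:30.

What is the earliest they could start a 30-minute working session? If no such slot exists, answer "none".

15:00

Diego free within 09:30–18:00: 10:00–10:30, 11:30–14:30, 15:00–18:00.
Yolanda ∩ Diego: 12:30–14:30, 15:00–16:00, 17:00–18:00.
Yolanda ∩ Diego ∩ Liang: 13:00–13:30, 15:00–16:00.
Yolanda ∩ Diego ∩ Liang ∩ Uma: 15:00–16:00.
Yolanda ∩ Diego ∩ Liang ∩ Uma ∩ Carlos: 15:00–15:30.
Windows ≥ 30 min: 15:00–15:30.
Earliest such window starts at 15:00.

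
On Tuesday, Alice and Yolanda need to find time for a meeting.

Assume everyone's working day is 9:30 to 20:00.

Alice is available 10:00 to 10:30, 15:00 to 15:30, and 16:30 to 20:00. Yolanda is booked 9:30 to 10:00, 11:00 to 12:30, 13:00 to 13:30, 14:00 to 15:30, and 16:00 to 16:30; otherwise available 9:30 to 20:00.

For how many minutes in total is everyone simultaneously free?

240 minutes

Yolanda free within 09:30–20:00: 10:00–11:00, 12:30–13:00, 13:30–14:00, 15:30–16:00, 16:30–20:00.
Alice ∩ Yolanda: 10:00–10:30, 16:30–20:00.
Total common minutes: 30 + 210 = 240.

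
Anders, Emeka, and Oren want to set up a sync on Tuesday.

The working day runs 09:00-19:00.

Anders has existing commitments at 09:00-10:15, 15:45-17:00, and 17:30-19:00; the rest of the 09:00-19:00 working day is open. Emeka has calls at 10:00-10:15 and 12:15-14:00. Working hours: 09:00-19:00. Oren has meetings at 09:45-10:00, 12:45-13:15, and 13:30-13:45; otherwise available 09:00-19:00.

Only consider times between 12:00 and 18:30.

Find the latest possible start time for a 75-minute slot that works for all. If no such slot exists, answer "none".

Anders free within 09:00–19:00: 10:15–15:45, 17:00–17:30.
Emeka free within 09:00–19:00: 09:00–10:00, 10:15–12:15, 14:00–19:00.
Oren free within 09:00–19:00: 09:00–09:45, 10:00–12:45, 13:15–13:30, 13:45–19:00.
Anders ∩ Emeka: 10:15–12:15, 14:00–15:45, 17:00–17:30.
Anders ∩ Emeka ∩ Oren: 10:15–12:15, 14:00–15:45, 17:00–17:30.
Restricted to 12:00–18:30: 12:00–12:15, 14:00–15:45, 17:00–17:30.
Windows ≥ 75 min: 14:00–15:45.
Latest start in the last window 14:00–15:45 is 15:45 − 75 min = 14:30.

14:30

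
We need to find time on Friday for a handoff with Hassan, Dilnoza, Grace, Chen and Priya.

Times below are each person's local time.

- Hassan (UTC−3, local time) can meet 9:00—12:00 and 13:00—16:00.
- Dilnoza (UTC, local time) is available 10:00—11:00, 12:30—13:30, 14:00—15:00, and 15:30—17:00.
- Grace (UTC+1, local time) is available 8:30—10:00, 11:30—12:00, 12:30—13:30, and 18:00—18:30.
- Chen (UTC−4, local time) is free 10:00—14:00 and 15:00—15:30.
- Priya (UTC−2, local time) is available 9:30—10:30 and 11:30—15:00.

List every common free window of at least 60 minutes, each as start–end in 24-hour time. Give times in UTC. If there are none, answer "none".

Hassan → UTC: 12:00–15:00, 16:00–19:00.
Dilnoza → UTC: 10:00–11:00, 12:30–13:30, 14:00–15:00, 15:30–17:00.
Grace → UTC: 07:30–09:00, 10:30–11:00, 11:30–12:30, 17:00–17:30.
Chen → UTC: 14:00–18:00, 19:00–19:30.
Priya → UTC: 11:30–12:30, 13:30–17:00.
Hassan ∩ Dilnoza: 12:30–13:30, 14:00–15:00, 16:00–17:00.
Hassan ∩ Dilnoza ∩ Grace: (none).
Hassan ∩ Dilnoza ∩ Grace ∩ Chen: (none).
Hassan ∩ Dilnoza ∩ Grace ∩ Chen ∩ Priya: (none).
Windows ≥ 60 min: (none).

none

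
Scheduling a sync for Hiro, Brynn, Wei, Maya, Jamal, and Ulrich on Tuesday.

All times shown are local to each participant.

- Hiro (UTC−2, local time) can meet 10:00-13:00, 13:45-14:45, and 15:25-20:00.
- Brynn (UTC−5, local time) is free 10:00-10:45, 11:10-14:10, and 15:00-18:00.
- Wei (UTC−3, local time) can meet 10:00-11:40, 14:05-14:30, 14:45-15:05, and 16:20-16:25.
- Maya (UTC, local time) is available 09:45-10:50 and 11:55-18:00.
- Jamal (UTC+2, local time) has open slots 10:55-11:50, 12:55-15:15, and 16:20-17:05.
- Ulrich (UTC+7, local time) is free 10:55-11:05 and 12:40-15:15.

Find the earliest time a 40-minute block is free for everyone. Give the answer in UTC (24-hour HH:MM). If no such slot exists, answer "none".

Hiro → UTC: 12:00–15:00, 15:45–16:45, 17:25–22:00.
Brynn → UTC: 15:00–15:45, 16:10–19:10, 20:00–23:00.
Wei → UTC: 13:00–14:40, 17:05–17:30, 17:45–18:05, 19:20–19:25.
Maya → UTC: 09:45–10:50, 11:55–18:00.
Jamal → UTC: 08:55–09:50, 10:55–13:15, 14:20–15:05.
Ulrich → UTC: 03:55–04:05, 05:40–08:15.
Hiro ∩ Brynn: 16:10–16:45, 17:25–19:10, 20:00–22:00.
Hiro ∩ Brynn ∩ Wei: 17:25–17:30, 17:45–18:05.
Hiro ∩ Brynn ∩ Wei ∩ Maya: 17:25–17:30, 17:45–18:00.
Hiro ∩ Brynn ∩ Wei ∩ Maya ∩ Jamal: (none).
Hiro ∩ Brynn ∩ Wei ∩ Maya ∩ Jamal ∩ Ulrich: (none).
Windows ≥ 40 min: (none).

none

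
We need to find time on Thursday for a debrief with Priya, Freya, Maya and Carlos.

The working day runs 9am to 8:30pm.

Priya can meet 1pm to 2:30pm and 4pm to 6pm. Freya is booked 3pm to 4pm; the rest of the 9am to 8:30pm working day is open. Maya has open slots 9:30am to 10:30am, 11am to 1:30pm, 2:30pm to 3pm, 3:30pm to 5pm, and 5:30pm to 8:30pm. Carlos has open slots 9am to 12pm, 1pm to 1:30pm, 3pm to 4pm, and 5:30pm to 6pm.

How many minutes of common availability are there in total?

60 minutes

Freya free within 09:00–20:30: 09:00–15:00, 16:00–20:30.
Priya ∩ Freya: 13:00–14:30, 16:00–18:00.
Priya ∩ Freya ∩ Maya: 13:00–13:30, 16:00–17:00, 17:30–18:00.
Priya ∩ Freya ∩ Maya ∩ Carlos: 13:00–13:30, 17:30–18:00.
Total common minutes: 30 + 30 = 60.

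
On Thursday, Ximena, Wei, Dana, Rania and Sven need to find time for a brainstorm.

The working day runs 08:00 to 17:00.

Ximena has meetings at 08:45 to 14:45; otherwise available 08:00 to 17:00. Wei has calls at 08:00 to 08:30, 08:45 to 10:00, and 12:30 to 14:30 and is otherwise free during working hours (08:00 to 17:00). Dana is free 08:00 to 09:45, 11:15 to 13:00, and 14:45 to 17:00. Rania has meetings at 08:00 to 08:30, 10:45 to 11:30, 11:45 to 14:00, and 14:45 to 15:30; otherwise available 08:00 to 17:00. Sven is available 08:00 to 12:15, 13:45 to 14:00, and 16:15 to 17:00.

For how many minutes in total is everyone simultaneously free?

60 minutes

Ximena free within 08:00–17:00: 08:00–08:45, 14:45–17:00.
Wei free within 08:00–17:00: 08:30–08:45, 10:00–12:30, 14:30–17:00.
Rania free within 08:00–17:00: 08:30–10:45, 11:30–11:45, 14:00–14:45, 15:30–17:00.
Ximena ∩ Wei: 08:30–08:45, 14:45–17:00.
Ximena ∩ Wei ∩ Dana: 08:30–08:45, 14:45–17:00.
Ximena ∩ Wei ∩ Dana ∩ Rania: 08:30–08:45, 15:30–17:00.
Ximena ∩ Wei ∩ Dana ∩ Rania ∩ Sven: 08:30–08:45, 16:15–17:00.
Total common minutes: 15 + 45 = 60.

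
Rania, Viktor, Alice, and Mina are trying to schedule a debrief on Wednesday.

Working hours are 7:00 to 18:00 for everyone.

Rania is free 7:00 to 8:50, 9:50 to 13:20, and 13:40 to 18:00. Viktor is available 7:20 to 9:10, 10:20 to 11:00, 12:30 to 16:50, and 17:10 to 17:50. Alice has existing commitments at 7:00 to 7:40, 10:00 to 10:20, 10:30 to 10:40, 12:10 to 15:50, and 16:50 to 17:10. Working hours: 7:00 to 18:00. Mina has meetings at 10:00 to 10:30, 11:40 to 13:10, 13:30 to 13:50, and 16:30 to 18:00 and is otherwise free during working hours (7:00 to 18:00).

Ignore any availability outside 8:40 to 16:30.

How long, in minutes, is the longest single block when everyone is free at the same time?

Alice free within 07:00–18:00: 07:40–10:00, 10:20–10:30, 10:40–12:10, 15:50–16:50, 17:10–18:00.
Mina free within 07:00–18:00: 07:00–10:00, 10:30–11:40, 13:10–13:30, 13:50–16:30.
Rania ∩ Viktor: 07:20–08:50, 10:20–11:00, 12:30–13:20, 13:40–16:50, 17:10–17:50.
Rania ∩ Viktor ∩ Alice: 07:40–08:50, 10:20–10:30, 10:40–11:00, 15:50–16:50, 17:10–17:50.
Rania ∩ Viktor ∩ Alice ∩ Mina: 07:40–08:50, 10:40–11:00, 15:50–16:30.
Restricted to 08:40–16:30: 08:40–08:50, 10:40–11:00, 15:50–16:30.
Common window lengths: 10, 20, 40 min; longest is 40.

40 minutes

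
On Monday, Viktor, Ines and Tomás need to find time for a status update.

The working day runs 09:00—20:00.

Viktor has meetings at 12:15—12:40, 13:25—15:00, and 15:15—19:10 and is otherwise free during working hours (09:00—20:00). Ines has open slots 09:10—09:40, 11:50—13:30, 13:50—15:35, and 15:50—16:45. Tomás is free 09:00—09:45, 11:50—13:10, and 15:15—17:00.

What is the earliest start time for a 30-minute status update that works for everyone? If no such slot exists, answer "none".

Viktor free within 09:00–20:00: 09:00–12:15, 12:40–13:25, 15:00–15:15, 19:10–20:00.
Viktor ∩ Ines: 09:10–09:40, 11:50–12:15, 12:40–13:25, 15:00–15:15.
Viktor ∩ Ines ∩ Tomás: 09:10–09:40, 11:50–12:15, 12:40–13:10.
Windows ≥ 30 min: 09:10–09:40, 12:40–13:10.
Earliest such window starts at 09:10.

09:10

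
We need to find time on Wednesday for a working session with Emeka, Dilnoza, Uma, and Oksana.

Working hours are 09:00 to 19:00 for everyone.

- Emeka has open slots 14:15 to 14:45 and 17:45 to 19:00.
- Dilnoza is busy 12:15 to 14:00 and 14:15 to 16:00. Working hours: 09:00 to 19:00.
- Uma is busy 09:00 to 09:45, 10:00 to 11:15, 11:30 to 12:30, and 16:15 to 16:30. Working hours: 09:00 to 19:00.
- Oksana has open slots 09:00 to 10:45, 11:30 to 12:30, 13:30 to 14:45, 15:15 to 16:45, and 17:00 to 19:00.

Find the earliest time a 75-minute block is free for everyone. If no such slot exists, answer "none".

Dilnoza free within 09:00–19:00: 09:00–12:15, 14:00–14:15, 16:00–19:00.
Uma free within 09:00–19:00: 09:45–10:00, 11:15–11:30, 12:30–16:15, 16:30–19:00.
Emeka ∩ Dilnoza: 17:45–19:00.
Emeka ∩ Dilnoza ∩ Uma: 17:45–19:00.
Emeka ∩ Dilnoza ∩ Uma ∩ Oksana: 17:45–19:00.
Windows ≥ 75 min: 17:45–19:00.
Earliest such window starts at 17:45.

17:45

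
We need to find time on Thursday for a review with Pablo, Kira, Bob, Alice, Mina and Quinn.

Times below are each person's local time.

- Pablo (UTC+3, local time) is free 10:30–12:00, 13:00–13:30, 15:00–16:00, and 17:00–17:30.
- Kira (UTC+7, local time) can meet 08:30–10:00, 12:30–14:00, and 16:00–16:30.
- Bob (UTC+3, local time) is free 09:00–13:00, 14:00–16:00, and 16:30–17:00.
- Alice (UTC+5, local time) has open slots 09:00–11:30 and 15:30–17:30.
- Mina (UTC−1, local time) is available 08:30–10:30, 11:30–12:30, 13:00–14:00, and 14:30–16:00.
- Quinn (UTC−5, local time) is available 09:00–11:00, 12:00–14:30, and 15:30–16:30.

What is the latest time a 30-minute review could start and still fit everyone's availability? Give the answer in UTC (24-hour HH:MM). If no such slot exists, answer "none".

none

Pablo → UTC: 07:30–09:00, 10:00–10:30, 12:00–13:00, 14:00–14:30.
Kira → UTC: 01:30–03:00, 05:30–07:00, 09:00–09:30.
Bob → UTC: 06:00–10:00, 11:00–13:00, 13:30–14:00.
Alice → UTC: 04:00–06:30, 10:30–12:30.
Mina → UTC: 09:30–11:30, 12:30–13:30, 14:00–15:00, 15:30–17:00.
Quinn → UTC: 14:00–16:00, 17:00–19:30, 20:30–21:30.
Pablo ∩ Kira: (none).
Pablo ∩ Kira ∩ Bob: (none).
Pablo ∩ Kira ∩ Bob ∩ Alice: (none).
Pablo ∩ Kira ∩ Bob ∩ Alice ∩ Mina: (none).
Pablo ∩ Kira ∩ Bob ∩ Alice ∩ Mina ∩ Quinn: (none).
Windows ≥ 30 min: (none).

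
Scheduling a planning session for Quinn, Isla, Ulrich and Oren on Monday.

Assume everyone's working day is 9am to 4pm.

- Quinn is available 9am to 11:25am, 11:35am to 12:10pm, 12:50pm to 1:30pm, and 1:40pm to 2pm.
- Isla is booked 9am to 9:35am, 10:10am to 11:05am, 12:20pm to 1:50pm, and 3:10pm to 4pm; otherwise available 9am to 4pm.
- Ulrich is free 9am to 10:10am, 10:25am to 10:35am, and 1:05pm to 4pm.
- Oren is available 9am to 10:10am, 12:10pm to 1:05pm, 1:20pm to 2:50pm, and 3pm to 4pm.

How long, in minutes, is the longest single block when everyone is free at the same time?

Isla free within 09:00–16:00: 09:35–10:10, 11:05–12:20, 13:50–15:10.
Quinn ∩ Isla: 09:35–10:10, 11:05–11:25, 11:35–12:10, 13:50–14:00.
Quinn ∩ Isla ∩ Ulrich: 09:35–10:10, 13:50–14:00.
Quinn ∩ Isla ∩ Ulrich ∩ Oren: 09:35–10:10, 13:50–14:00.
Common window lengths: 35, 10 min; longest is 35.

35 minutes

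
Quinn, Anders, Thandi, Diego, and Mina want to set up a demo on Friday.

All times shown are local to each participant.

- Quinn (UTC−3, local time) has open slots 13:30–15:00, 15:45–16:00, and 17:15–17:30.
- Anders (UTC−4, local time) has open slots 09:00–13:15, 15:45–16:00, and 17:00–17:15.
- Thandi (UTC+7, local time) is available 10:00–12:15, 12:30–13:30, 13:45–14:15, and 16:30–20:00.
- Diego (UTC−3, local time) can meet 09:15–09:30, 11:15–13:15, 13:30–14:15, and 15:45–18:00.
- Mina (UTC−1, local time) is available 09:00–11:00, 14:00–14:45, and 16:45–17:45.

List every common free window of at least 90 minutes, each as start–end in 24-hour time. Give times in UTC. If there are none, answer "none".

none

Quinn → UTC: 16:30–18:00, 18:45–19:00, 20:15–20:30.
Anders → UTC: 13:00–17:15, 19:45–20:00, 21:00–21:15.
Thandi → UTC: 03:00–05:15, 05:30–06:30, 06:45–07:15, 09:30–13:00.
Diego → UTC: 12:15–12:30, 14:15–16:15, 16:30–17:15, 18:45–21:00.
Mina → UTC: 10:00–12:00, 15:00–15:45, 17:45–18:45.
Quinn ∩ Anders: 16:30–17:15.
Quinn ∩ Anders ∩ Thandi: (none).
Quinn ∩ Anders ∩ Thandi ∩ Diego: (none).
Quinn ∩ Anders ∩ Thandi ∩ Diego ∩ Mina: (none).
Windows ≥ 90 min: (none).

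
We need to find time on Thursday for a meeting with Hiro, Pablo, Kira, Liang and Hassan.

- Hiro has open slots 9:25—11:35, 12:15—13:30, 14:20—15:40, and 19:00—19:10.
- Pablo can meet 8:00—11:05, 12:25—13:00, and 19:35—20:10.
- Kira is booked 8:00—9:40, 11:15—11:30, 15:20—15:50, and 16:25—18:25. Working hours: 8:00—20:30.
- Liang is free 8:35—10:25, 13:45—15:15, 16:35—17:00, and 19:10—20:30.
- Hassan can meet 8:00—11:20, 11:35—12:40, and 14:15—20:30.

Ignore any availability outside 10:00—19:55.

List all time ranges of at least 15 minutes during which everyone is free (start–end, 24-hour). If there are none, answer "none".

10:00–10:25

Kira free within 08:00–20:30: 09:40–11:15, 11:30–15:20, 15:50–16:25, 18:25–20:30.
Hiro ∩ Pablo: 09:25–11:05, 12:25–13:00.
Hiro ∩ Pablo ∩ Kira: 09:40–11:05, 12:25–13:00.
Hiro ∩ Pablo ∩ Kira ∩ Liang: 09:40–10:25.
Hiro ∩ Pablo ∩ Kira ∩ Liang ∩ Hassan: 09:40–10:25.
Restricted to 10:00–19:55: 10:00–10:25.
Windows ≥ 15 min: 10:00–10:25.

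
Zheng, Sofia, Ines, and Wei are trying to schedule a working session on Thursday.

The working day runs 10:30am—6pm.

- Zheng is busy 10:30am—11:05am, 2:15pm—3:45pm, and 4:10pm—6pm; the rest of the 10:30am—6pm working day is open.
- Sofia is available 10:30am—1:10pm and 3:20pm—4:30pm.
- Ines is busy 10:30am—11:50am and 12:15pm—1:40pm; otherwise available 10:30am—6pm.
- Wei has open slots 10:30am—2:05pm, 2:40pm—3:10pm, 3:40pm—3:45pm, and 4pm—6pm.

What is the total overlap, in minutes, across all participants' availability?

Zheng free within 10:30–18:00: 11:05–14:15, 15:45–16:10.
Ines free within 10:30–18:00: 11:50–12:15, 13:40–18:00.
Zheng ∩ Sofia: 11:05–13:10, 15:45–16:10.
Zheng ∩ Sofia ∩ Ines: 11:50–12:15, 15:45–16:10.
Zheng ∩ Sofia ∩ Ines ∩ Wei: 11:50–12:15, 16:00–16:10.
Total common minutes: 25 + 10 = 35.

35 minutes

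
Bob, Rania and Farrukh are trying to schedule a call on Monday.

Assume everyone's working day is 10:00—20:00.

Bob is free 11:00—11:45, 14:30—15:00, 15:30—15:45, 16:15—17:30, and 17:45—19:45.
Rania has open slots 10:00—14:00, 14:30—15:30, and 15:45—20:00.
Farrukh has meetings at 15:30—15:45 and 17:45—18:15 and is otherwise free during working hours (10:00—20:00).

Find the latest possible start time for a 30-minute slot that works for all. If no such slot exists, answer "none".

19:15

Farrukh free within 10:00–20:00: 10:00–15:30, 15:45–17:45, 18:15–20:00.
Bob ∩ Rania: 11:00–11:45, 14:30–15:00, 16:15–17:30, 17:45–19:45.
Bob ∩ Rania ∩ Farrukh: 11:00–11:45, 14:30–15:00, 16:15–17:30, 18:15–19:45.
Windows ≥ 30 min: 11:00–11:45, 14:30–15:00, 16:15–17:30, 18:15–19:45.
Latest start in the last window 18:15–19:45 is 19:45 − 30 min = 19:15.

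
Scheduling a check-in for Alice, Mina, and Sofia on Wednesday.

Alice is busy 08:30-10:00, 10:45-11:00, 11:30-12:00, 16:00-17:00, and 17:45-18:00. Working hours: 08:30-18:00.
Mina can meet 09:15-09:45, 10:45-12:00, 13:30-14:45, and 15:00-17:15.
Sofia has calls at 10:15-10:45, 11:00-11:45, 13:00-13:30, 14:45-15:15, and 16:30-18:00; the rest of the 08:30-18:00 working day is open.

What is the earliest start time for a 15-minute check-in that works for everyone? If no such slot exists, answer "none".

Alice free within 08:30–18:00: 10:00–10:45, 11:00–11:30, 12:00–16:00, 17:00–17:45.
Sofia free within 08:30–18:00: 08:30–10:15, 10:45–11:00, 11:45–13:00, 13:30–14:45, 15:15–16:30.
Alice ∩ Mina: 11:00–11:30, 13:30–14:45, 15:00–16:00, 17:00–17:15.
Alice ∩ Mina ∩ Sofia: 13:30–14:45, 15:15–16:00.
Windows ≥ 15 min: 13:30–14:45, 15:15–16:00.
Earliest such window starts at 13:30.

13:30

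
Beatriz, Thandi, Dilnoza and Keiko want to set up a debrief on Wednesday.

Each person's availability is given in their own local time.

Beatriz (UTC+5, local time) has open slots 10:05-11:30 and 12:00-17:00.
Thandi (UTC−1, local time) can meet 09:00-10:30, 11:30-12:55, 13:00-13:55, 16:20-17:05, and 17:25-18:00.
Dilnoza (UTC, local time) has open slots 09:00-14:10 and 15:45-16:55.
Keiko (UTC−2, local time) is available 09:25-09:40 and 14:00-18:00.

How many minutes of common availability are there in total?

5 minutes

Beatriz → UTC: 05:05–06:30, 07:00–12:00.
Thandi → UTC: 10:00–11:30, 12:30–13:55, 14:00–14:55, 17:20–18:05, 18:25–19:00.
Dilnoza → UTC: 09:00–14:10, 15:45–16:55.
Keiko → UTC: 11:25–11:40, 16:00–20:00.
Beatriz ∩ Thandi: 10:00–11:30.
Beatriz ∩ Thandi ∩ Dilnoza: 10:00–11:30.
Beatriz ∩ Thandi ∩ Dilnoza ∩ Keiko: 11:25–11:30.
Total common minutes: 5.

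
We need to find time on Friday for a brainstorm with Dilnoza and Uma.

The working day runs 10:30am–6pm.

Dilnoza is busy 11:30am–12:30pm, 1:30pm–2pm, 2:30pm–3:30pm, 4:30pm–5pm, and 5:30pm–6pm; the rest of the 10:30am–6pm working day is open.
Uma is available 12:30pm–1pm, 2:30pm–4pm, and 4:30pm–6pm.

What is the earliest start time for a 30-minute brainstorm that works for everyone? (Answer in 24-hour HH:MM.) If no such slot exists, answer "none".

12:30

Dilnoza free within 10:30–18:00: 10:30–11:30, 12:30–13:30, 14:00–14:30, 15:30–16:30, 17:00–17:30.
Dilnoza ∩ Uma: 12:30–13:00, 15:30–16:00, 17:00–17:30.
Windows ≥ 30 min: 12:30–13:00, 15:30–16:00, 17:00–17:30.
Earliest such window starts at 12:30.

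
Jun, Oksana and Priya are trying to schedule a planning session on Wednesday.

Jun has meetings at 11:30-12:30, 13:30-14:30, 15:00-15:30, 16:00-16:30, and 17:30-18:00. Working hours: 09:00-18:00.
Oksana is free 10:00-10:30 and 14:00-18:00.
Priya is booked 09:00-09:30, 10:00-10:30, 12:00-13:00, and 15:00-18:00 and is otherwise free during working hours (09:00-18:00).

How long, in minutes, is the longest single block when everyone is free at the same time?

Jun free within 09:00–18:00: 09:00–11:30, 12:30–13:30, 14:30–15:00, 15:30–16:00, 16:30–17:30.
Priya free within 09:00–18:00: 09:30–10:00, 10:30–12:00, 13:00–15:00.
Jun ∩ Oksana: 10:00–10:30, 14:30–15:00, 15:30–16:00, 16:30–17:30.
Jun ∩ Oksana ∩ Priya: 14:30–15:00.
Single common window of 30 minutes.

30 minutes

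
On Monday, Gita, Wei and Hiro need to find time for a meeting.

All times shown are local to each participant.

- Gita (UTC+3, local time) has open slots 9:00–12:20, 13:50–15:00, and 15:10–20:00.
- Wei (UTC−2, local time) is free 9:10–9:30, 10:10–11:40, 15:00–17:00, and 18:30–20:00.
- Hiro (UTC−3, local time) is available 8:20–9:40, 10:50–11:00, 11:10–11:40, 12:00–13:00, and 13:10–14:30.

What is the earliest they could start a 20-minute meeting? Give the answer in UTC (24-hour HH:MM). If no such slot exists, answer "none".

12:10

Gita → UTC: 06:00–09:20, 10:50–12:00, 12:10–17:00.
Wei → UTC: 11:10–11:30, 12:10–13:40, 17:00–19:00, 20:30–22:00.
Hiro → UTC: 11:20–12:40, 13:50–14:00, 14:10–14:40, 15:00–16:00, 16:10–17:30.
Gita ∩ Wei: 11:10–11:30, 12:10–13:40.
Gita ∩ Wei ∩ Hiro: 11:20–11:30, 12:10–12:40.
Windows ≥ 20 min: 12:10–12:40.
Earliest such window starts at 12:10.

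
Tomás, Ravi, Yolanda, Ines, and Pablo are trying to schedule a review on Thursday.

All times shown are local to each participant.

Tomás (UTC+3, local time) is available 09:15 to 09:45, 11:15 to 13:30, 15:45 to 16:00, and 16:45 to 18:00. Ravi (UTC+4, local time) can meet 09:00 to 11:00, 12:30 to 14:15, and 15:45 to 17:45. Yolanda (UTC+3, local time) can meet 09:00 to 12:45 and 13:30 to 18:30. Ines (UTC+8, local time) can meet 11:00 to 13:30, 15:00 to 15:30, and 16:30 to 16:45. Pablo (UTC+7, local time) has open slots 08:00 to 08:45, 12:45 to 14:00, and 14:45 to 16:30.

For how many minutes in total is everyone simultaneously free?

Tomás → UTC: 06:15–06:45, 08:15–10:30, 12:45–13:00, 13:45–15:00.
Ravi → UTC: 05:00–07:00, 08:30–10:15, 11:45–13:45.
Yolanda → UTC: 06:00–09:45, 10:30–15:30.
Ines → UTC: 03:00–05:30, 07:00–07:30, 08:30–08:45.
Pablo → UTC: 01:00–01:45, 05:45–07:00, 07:45–09:30.
Tomás ∩ Ravi: 06:15–06:45, 08:30–10:15, 12:45–13:00.
Tomás ∩ Ravi ∩ Yolanda: 06:15–06:45, 08:30–09:45, 12:45–13:00.
Tomás ∩ Ravi ∩ Yolanda ∩ Ines: 08:30–08:45.
Tomás ∩ Ravi ∩ Yolanda ∩ Ines ∩ Pablo: 08:30–08:45.
Total common minutes: 15.

15 minutes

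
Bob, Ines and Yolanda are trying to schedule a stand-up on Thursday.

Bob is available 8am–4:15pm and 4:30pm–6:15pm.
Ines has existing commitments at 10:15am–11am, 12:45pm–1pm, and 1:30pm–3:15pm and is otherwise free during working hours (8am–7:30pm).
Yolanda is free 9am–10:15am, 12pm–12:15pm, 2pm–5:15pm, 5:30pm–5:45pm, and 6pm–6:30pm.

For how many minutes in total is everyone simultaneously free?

Ines free within 08:00–19:30: 08:00–10:15, 11:00–12:45, 13:00–13:30, 15:15–19:30.
Bob ∩ Ines: 08:00–10:15, 11:00–12:45, 13:00–13:30, 15:15–16:15, 16:30–18:15.
Bob ∩ Ines ∩ Yolanda: 09:00–10:15, 12:00–12:15, 15:15–16:15, 16:30–17:15, 17:30–17:45, 18:00–18:15.
Total common minutes: 75 + 15 + 60 + 45 + 15 + 15 = 225.

225 minutes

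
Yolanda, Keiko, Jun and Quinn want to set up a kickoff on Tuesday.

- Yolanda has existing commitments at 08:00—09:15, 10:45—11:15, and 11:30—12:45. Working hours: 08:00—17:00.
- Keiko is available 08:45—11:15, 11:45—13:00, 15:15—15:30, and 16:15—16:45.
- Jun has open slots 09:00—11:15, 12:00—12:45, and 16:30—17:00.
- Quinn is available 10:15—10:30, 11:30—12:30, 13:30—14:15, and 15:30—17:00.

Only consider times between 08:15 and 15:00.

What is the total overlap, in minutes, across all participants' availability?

15 minutes

Yolanda free within 08:00–17:00: 09:15–10:45, 11:15–11:30, 12:45–17:00.
Yolanda ∩ Keiko: 09:15–10:45, 12:45–13:00, 15:15–15:30, 16:15–16:45.
Yolanda ∩ Keiko ∩ Jun: 09:15–10:45, 16:30–16:45.
Yolanda ∩ Keiko ∩ Jun ∩ Quinn: 10:15–10:30, 16:30–16:45.
Restricted to 08:15–15:00: 10:15–10:30.
Total common minutes: 15.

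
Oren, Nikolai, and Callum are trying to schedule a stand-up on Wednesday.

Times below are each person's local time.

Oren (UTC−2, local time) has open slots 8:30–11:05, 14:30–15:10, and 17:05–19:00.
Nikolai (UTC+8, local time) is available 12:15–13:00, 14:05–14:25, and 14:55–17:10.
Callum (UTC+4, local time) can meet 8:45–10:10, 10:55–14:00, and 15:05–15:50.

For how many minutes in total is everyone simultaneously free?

Oren → UTC: 10:30–13:05, 16:30–17:10, 19:05–21:00.
Nikolai → UTC: 04:15–05:00, 06:05–06:25, 06:55–09:10.
Callum → UTC: 04:45–06:10, 06:55–10:00, 11:05–11:50.
Oren ∩ Nikolai: (none).
Oren ∩ Nikolai ∩ Callum: (none).
Total common minutes: 0.

0 minutes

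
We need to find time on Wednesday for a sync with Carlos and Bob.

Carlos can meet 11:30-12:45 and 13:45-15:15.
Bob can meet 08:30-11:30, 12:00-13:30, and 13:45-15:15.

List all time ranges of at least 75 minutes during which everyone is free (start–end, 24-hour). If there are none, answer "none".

13:45–15:15

Carlos ∩ Bob: 12:00–12:45, 13:45–15:15.
Windows ≥ 75 min: 13:45–15:15.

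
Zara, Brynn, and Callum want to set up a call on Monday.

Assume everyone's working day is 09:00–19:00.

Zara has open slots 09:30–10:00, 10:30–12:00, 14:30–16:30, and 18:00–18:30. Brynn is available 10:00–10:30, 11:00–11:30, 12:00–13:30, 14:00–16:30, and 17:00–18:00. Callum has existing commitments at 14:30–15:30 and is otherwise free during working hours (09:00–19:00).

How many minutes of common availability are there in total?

90 minutes

Callum free within 09:00–19:00: 09:00–14:30, 15:30–19:00.
Zara ∩ Brynn: 11:00–11:30, 14:30–16:30.
Zara ∩ Brynn ∩ Callum: 11:00–11:30, 15:30–16:30.
Total common minutes: 30 + 60 = 90.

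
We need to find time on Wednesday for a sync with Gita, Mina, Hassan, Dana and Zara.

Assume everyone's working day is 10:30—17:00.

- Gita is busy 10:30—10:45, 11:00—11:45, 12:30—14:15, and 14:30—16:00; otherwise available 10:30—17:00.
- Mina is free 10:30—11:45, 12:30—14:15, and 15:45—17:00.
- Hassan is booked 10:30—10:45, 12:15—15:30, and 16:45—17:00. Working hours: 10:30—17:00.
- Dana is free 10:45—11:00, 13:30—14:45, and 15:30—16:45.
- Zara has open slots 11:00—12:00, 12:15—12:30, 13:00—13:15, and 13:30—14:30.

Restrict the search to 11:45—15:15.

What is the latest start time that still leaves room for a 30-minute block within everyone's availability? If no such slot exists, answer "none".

Gita free within 10:30–17:00: 10:45–11:00, 11:45–12:30, 14:15–14:30, 16:00–17:00.
Hassan free within 10:30–17:00: 10:45–12:15, 15:30–16:45.
Gita ∩ Mina: 10:45–11:00, 16:00–17:00.
Gita ∩ Mina ∩ Hassan: 10:45–11:00, 16:00–16:45.
Gita ∩ Mina ∩ Hassan ∩ Dana: 10:45–11:00, 16:00–16:45.
Gita ∩ Mina ∩ Hassan ∩ Dana ∩ Zara: (none).
Restricted to 11:45–15:15: (none).
Windows ≥ 30 min: (none).

none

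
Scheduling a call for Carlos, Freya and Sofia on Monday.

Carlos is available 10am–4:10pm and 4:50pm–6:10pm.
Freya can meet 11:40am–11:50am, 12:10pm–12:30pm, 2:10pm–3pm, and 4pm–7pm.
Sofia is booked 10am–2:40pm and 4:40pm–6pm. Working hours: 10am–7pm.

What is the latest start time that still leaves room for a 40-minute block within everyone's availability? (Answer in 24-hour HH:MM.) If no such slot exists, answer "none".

Sofia free within 10:00–19:00: 14:40–16:40, 18:00–19:00.
Carlos ∩ Freya: 11:40–11:50, 12:10–12:30, 14:10–15:00, 16:00–16:10, 16:50–18:10.
Carlos ∩ Freya ∩ Sofia: 14:40–15:00, 16:00–16:10, 18:00–18:10.
Windows ≥ 40 min: (none).

none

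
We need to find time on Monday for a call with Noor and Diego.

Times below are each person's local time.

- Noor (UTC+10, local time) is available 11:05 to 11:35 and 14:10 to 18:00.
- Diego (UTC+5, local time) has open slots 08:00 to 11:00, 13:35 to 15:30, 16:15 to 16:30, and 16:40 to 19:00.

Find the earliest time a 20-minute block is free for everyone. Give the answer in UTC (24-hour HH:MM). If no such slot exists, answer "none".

Noor → UTC: 01:05–01:35, 04:10–08:00.
Diego → UTC: 03:00–06:00, 08:35–10:30, 11:15–11:30, 11:40–14:00.
Noor ∩ Diego: 04:10–06:00.
Windows ≥ 20 min: 04:10–06:00.
Earliest such window starts at 04:10.

04:10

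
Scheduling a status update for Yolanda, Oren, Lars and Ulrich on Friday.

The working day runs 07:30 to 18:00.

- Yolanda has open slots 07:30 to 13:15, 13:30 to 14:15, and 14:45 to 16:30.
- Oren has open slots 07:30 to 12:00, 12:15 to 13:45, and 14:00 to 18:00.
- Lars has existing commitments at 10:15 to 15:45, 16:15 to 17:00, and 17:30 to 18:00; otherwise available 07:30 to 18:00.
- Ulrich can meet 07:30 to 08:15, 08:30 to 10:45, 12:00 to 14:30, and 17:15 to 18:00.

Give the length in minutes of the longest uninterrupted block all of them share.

105 minutes

Lars free within 07:30–18:00: 07:30–10:15, 15:45–16:15, 17:00–17:30.
Yolanda ∩ Oren: 07:30–12:00, 12:15–13:15, 13:30–13:45, 14:00–14:15, 14:45–16:30.
Yolanda ∩ Oren ∩ Lars: 07:30–10:15, 15:45–16:15.
Yolanda ∩ Oren ∩ Lars ∩ Ulrich: 07:30–08:15, 08:30–10:15.
Common window lengths: 45, 105 min; longest is 105.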